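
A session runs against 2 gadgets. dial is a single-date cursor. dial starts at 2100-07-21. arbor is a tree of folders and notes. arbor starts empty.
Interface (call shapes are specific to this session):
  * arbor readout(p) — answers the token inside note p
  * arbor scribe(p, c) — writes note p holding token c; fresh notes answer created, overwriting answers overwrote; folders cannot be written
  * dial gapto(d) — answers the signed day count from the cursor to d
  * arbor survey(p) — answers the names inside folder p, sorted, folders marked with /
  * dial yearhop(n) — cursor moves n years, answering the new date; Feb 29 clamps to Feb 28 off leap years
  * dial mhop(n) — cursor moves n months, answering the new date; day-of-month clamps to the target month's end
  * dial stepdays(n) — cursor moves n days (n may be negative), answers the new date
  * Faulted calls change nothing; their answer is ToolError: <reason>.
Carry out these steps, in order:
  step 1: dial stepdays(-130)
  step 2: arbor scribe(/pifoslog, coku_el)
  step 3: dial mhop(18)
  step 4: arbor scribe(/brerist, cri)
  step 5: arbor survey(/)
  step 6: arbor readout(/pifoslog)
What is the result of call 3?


Answer: 2101-09-13

Derivation:
>>> dial stepdays n=-130
  2100-03-13
>>> arbor scribe p=/pifoslog c=coku_el
  created
>>> dial mhop n=18
  2101-09-13
>>> arbor scribe p=/brerist c=cri
  created
>>> arbor survey p=/
  [brerist, pifoslog]
>>> arbor readout p=/pifoslog
  coku_el


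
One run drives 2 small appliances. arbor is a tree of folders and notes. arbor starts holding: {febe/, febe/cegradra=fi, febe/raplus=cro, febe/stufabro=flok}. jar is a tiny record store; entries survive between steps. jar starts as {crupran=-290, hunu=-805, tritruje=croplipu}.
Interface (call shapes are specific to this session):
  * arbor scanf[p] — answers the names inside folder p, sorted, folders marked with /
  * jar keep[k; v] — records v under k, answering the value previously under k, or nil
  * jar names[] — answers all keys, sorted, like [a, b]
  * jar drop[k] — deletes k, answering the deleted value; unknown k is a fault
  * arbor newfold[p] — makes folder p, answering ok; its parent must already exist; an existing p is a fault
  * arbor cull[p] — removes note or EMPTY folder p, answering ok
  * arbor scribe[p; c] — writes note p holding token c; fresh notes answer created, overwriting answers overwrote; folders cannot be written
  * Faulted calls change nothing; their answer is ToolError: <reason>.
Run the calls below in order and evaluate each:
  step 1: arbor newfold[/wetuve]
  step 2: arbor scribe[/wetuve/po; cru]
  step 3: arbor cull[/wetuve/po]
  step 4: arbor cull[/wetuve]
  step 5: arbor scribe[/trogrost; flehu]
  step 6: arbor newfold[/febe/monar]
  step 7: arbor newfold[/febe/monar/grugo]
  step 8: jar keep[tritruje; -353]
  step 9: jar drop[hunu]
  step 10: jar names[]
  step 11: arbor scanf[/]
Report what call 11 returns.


Answer: [febe/, trogrost]

Derivation:
·→ arbor newfold(p='/wetuve')
·← ok
·→ arbor scribe(p='/wetuve/po', c='cru')
·← created
·→ arbor cull(p='/wetuve/po')
·← ok
·→ arbor cull(p='/wetuve')
·← ok
·→ arbor scribe(p='/trogrost', c='flehu')
·← created
·→ arbor newfold(p='/febe/monar')
·← ok
·→ arbor newfold(p='/febe/monar/grugo')
·← ok
·→ jar keep(k='tritruje', v='-353')
·← croplipu
·→ jar drop(k='hunu')
·← -805
·→ jar names()
·← [crupran, tritruje]
·→ arbor scanf(p='/')
·← [febe/, trogrost]


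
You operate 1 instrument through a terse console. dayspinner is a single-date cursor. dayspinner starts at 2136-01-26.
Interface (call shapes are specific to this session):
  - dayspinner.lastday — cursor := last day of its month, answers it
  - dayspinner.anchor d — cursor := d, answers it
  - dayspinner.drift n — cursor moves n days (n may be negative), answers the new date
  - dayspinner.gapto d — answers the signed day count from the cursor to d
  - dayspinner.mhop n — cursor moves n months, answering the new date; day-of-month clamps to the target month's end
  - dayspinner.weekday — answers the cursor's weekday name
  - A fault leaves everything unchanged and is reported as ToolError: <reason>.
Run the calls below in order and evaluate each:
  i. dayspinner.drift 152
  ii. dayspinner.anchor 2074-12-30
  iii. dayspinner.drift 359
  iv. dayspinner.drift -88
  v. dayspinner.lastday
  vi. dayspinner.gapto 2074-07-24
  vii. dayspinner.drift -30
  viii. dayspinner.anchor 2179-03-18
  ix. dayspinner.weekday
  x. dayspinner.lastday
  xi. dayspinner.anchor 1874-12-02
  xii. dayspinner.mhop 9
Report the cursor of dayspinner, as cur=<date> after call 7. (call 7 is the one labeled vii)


# 1. dayspinner.drift(n→152) ~> 2136-06-26
# 2. dayspinner.anchor(d→2074-12-30) ~> 2074-12-30
# 3. dayspinner.drift(n→359) ~> 2075-12-24
# 4. dayspinner.drift(n→-88) ~> 2075-09-27
# 5. dayspinner.lastday() ~> 2075-09-30
# 6. dayspinner.gapto(d→2074-07-24) ~> -433
# 7. dayspinner.drift(n→-30) ~> 2075-08-31
# 8. dayspinner.anchor(d→2179-03-18) ~> 2179-03-18
# 9. dayspinner.weekday() ~> Thursday
# 10. dayspinner.lastday() ~> 2179-03-31
# 11. dayspinner.anchor(d→1874-12-02) ~> 1874-12-02
# 12. dayspinner.mhop(n→9) ~> 1875-09-02

Answer: cur=2075-08-31


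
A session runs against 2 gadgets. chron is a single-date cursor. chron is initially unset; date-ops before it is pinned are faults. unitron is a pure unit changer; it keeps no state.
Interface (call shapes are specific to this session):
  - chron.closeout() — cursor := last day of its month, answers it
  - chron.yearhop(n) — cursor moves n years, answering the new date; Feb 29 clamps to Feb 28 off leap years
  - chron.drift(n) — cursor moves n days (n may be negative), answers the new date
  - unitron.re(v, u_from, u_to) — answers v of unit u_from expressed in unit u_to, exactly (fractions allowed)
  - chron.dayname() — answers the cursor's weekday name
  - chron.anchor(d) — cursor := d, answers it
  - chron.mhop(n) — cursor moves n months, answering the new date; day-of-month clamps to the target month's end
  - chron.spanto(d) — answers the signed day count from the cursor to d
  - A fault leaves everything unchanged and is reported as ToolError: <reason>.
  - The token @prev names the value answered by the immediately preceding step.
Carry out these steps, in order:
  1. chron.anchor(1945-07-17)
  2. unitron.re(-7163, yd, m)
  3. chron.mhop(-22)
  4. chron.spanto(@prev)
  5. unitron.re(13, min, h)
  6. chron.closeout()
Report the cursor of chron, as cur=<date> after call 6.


Next I call chron.anchor on d='1945-07-17', → 1945-07-17.
Calling unitron.re on v='-7163', u_from='yd', u_to='m', which returns -8187309/1250.
Invoking chron.mhop on n='-22', giving 1943-09-17.
I call chron.spanto on d='@prev', → 0.
I try unitron.re on v='13', u_from='min', u_to='h', — result: 13/60.
Now I run chron.closeout, — result: 1943-09-30.

Answer: cur=1943-09-30


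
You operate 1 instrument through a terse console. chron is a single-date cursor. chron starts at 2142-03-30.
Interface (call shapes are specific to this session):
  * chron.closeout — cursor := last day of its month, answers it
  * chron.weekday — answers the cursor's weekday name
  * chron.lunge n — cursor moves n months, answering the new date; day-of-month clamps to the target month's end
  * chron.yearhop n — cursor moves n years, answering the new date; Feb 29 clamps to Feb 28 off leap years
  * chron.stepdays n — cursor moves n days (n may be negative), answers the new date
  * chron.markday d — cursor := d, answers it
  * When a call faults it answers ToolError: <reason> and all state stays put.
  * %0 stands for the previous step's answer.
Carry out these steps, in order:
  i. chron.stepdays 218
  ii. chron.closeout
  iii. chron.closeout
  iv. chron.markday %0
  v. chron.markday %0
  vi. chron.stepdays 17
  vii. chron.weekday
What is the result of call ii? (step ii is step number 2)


Answer: 2142-11-30

Derivation:
! 1. stepdays(n→218) => 2142-11-03
! 2. closeout() => 2142-11-30
! 3. closeout() => 2142-11-30
! 4. markday(d→%0) => 2142-11-30
! 5. markday(d→%0) => 2142-11-30
! 6. stepdays(n→17) => 2142-12-17
! 7. weekday() => Monday


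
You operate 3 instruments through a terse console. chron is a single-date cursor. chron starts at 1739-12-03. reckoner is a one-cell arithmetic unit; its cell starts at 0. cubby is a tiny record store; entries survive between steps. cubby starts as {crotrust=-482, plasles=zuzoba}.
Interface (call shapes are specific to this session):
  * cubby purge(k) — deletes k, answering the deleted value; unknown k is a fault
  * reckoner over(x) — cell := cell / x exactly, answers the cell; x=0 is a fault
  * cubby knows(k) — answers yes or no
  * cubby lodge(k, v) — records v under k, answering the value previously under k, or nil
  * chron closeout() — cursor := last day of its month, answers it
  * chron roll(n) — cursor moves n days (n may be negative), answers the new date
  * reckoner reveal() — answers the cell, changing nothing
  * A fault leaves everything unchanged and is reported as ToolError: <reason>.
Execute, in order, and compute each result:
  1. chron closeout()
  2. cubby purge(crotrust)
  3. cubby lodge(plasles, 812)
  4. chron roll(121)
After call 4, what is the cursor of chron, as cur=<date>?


I invoke chron closeout, and see 1739-12-31.
I try cubby purge(k→crotrust), giving -482.
I run cubby lodge(k→plasles, v→812), — result: zuzoba.
I use chron roll(n→121), and see 1740-04-30.

Answer: cur=1740-04-30


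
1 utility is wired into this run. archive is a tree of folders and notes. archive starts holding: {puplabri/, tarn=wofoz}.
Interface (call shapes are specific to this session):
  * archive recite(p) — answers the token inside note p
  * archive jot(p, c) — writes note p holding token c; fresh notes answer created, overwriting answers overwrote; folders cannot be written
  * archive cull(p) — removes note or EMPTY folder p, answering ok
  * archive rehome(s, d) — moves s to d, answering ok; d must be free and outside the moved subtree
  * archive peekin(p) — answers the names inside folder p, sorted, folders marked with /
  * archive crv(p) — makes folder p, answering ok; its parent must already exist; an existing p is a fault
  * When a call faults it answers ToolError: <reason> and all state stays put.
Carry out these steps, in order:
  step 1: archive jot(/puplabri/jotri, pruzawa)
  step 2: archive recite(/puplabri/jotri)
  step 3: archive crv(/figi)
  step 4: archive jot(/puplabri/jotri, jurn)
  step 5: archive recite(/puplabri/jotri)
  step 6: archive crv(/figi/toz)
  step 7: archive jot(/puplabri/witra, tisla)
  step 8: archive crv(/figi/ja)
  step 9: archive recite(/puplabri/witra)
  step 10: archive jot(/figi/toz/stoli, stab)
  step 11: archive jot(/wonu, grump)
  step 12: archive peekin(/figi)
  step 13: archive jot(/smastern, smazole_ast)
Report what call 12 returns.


Answer: [ja/, toz/]

Derivation:
>> archive jot(/puplabri/jotri, pruzawa)
<< created
>> archive recite(/puplabri/jotri)
<< pruzawa
>> archive crv(/figi)
<< ok
>> archive jot(/puplabri/jotri, jurn)
<< overwrote
>> archive recite(/puplabri/jotri)
<< jurn
>> archive crv(/figi/toz)
<< ok
>> archive jot(/puplabri/witra, tisla)
<< created
>> archive crv(/figi/ja)
<< ok
>> archive recite(/puplabri/witra)
<< tisla
>> archive jot(/figi/toz/stoli, stab)
<< created
>> archive jot(/wonu, grump)
<< created
>> archive peekin(/figi)
<< [ja/, toz/]
>> archive jot(/smastern, smazole_ast)
<< created


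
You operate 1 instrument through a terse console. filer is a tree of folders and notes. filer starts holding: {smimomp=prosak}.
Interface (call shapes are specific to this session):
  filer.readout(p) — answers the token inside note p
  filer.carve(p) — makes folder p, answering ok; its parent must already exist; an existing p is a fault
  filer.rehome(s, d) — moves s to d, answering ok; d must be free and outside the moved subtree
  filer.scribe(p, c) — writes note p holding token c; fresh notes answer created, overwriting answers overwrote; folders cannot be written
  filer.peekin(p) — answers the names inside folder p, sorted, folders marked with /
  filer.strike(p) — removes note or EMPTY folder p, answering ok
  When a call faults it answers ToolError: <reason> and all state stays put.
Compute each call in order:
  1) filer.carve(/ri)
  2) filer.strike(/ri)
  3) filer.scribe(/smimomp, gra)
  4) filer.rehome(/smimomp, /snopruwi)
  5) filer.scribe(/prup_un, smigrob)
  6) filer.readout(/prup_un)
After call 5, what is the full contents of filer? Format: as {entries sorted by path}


Answer: {prup_un=smigrob, snopruwi=gra}

Derivation:
! 1. carve(p=/ri) ~> ok
! 2. strike(p=/ri) ~> ok
! 3. scribe(p=/smimomp, c=gra) ~> overwrote
! 4. rehome(s=/smimomp, d=/snopruwi) ~> ok
! 5. scribe(p=/prup_un, c=smigrob) ~> created
! 6. readout(p=/prup_un) ~> smigrob


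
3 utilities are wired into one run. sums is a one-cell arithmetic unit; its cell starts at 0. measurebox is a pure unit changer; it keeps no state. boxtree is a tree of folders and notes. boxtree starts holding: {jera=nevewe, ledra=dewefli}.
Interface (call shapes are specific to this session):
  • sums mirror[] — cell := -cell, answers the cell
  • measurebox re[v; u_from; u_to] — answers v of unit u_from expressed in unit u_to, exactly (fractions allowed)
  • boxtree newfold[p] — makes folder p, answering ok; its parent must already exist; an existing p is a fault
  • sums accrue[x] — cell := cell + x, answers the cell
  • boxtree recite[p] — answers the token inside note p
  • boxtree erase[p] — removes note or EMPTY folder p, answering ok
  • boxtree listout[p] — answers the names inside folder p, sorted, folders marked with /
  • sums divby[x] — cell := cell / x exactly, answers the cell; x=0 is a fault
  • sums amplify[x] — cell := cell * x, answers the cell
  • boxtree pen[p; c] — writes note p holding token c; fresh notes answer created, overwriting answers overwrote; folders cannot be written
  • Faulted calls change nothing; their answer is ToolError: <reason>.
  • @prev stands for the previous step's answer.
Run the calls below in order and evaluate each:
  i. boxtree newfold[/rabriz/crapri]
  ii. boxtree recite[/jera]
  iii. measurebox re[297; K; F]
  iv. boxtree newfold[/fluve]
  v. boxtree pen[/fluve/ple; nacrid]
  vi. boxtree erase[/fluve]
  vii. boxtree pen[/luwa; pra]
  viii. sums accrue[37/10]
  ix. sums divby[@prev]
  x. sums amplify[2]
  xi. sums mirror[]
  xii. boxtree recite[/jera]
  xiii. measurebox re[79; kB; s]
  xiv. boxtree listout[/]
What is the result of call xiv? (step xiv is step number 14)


Answer: [fluve/, jera, ledra, luwa]

Derivation:
Next I call boxtree newfold on p: /rabriz/crapri, yielding ToolError: no parent.
Next I call boxtree recite on p: /jera, → nevewe.
Using measurebox re on v: 297, u_from: K, u_to: F, and see 7493/100.
I try boxtree newfold on p: /fluve, which returns ok.
I use boxtree pen on p: /fluve/ple, c: nacrid, and see created.
I invoke boxtree erase on p: /fluve, and see ToolError: not empty.
Now I run boxtree pen on p: /luwa, c: pra, and get created.
I invoke sums accrue on x: 37/10, and see 37/10.
I invoke sums divby on x: @prev, — result: 1.
I try sums amplify on x: 2, yielding 2.
Then sums mirror, and see -2.
I invoke boxtree recite on p: /jera, and observe nevewe.
Using measurebox re on v: 79, u_from: kB, u_to: s, and get ToolError: incompatible units.
Calling boxtree listout on p: /: [fluve/, jera, ledra, luwa].


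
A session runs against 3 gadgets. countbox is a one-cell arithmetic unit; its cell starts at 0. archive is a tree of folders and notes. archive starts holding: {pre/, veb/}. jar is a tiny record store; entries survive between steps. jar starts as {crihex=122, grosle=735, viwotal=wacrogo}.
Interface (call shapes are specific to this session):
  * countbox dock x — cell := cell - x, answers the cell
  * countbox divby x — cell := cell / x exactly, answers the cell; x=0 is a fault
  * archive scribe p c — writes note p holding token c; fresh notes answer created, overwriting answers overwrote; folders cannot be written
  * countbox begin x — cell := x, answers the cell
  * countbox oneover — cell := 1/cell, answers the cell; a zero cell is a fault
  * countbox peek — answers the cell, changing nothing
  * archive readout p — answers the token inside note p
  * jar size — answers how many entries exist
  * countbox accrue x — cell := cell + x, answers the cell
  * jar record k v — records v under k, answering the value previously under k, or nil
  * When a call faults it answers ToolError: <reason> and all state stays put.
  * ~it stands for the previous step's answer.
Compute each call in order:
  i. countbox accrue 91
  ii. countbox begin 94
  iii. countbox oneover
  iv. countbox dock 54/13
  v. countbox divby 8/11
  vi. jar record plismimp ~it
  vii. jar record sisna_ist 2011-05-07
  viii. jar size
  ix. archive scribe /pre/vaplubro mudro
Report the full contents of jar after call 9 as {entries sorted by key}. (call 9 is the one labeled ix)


Answer: {crihex=122, grosle=735, plismimp=-55693/9776, sisna_ist=2011-05-07, viwotal=wacrogo}

Derivation:
# 1. countbox accrue(x=91) ~> 91
# 2. countbox begin(x=94) ~> 94
# 3. countbox oneover() ~> 1/94
# 4. countbox dock(x=54/13) ~> -5063/1222
# 5. countbox divby(x=8/11) ~> -55693/9776
# 6. jar record(k=plismimp, v=~it) ~> nil
# 7. jar record(k=sisna_ist, v=2011-05-07) ~> nil
# 8. jar size() ~> 5
# 9. archive scribe(p=/pre/vaplubro, c=mudro) ~> created


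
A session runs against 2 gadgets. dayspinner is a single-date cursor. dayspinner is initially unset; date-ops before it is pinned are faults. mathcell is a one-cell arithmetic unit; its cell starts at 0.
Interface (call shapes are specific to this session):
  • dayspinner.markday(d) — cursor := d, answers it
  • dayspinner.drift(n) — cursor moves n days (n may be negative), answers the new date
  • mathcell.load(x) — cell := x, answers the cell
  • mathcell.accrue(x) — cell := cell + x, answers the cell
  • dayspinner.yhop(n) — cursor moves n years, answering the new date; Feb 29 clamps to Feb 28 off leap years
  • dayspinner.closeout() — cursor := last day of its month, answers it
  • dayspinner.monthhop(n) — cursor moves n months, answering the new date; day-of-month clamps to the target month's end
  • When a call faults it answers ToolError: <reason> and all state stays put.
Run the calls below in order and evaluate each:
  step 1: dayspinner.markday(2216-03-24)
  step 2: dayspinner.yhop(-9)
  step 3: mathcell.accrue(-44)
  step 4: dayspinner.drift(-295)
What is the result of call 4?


>> dayspinner.markday(d: 2216-03-24)
<< 2216-03-24
>> dayspinner.yhop(n: -9)
<< 2207-03-24
>> mathcell.accrue(x: -44)
<< -44
>> dayspinner.drift(n: -295)
<< 2206-06-02

Answer: 2206-06-02


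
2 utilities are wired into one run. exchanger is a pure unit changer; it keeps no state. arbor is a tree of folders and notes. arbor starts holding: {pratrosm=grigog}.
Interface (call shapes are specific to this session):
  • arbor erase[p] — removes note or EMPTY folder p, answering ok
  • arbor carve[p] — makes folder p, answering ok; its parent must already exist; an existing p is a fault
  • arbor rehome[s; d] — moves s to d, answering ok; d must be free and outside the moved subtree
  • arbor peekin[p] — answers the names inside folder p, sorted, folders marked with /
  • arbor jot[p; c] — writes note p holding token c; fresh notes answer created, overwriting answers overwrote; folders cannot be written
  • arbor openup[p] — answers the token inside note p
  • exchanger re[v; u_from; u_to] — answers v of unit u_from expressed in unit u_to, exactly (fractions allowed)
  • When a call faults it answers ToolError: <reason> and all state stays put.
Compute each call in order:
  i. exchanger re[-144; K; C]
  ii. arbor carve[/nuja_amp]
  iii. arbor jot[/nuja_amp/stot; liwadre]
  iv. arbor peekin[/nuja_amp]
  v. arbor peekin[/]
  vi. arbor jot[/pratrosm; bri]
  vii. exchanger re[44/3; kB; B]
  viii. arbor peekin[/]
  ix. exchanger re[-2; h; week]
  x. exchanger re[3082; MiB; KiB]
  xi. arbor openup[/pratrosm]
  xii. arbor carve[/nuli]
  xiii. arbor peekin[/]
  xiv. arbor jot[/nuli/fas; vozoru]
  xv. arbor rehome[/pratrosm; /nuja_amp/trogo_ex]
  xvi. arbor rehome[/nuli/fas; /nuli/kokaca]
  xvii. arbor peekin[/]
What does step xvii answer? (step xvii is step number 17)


>> exchanger re(v→-144, u_from→K, u_to→C)
<< -8343/20
>> arbor carve(p→/nuja_amp)
<< ok
>> arbor jot(p→/nuja_amp/stot, c→liwadre)
<< created
>> arbor peekin(p→/nuja_amp)
<< [stot]
>> arbor peekin(p→/)
<< [nuja_amp/, pratrosm]
>> arbor jot(p→/pratrosm, c→bri)
<< overwrote
>> exchanger re(v→44/3, u_from→kB, u_to→B)
<< 44000/3
>> arbor peekin(p→/)
<< [nuja_amp/, pratrosm]
>> exchanger re(v→-2, u_from→h, u_to→week)
<< -1/84
>> exchanger re(v→3082, u_from→MiB, u_to→KiB)
<< 3155968
>> arbor openup(p→/pratrosm)
<< bri
>> arbor carve(p→/nuli)
<< ok
>> arbor peekin(p→/)
<< [nuja_amp/, nuli/, pratrosm]
>> arbor jot(p→/nuli/fas, c→vozoru)
<< created
>> arbor rehome(s→/pratrosm, d→/nuja_amp/trogo_ex)
<< ok
>> arbor rehome(s→/nuli/fas, d→/nuli/kokaca)
<< ok
>> arbor peekin(p→/)
<< [nuja_amp/, nuli/]

Answer: [nuja_amp/, nuli/]


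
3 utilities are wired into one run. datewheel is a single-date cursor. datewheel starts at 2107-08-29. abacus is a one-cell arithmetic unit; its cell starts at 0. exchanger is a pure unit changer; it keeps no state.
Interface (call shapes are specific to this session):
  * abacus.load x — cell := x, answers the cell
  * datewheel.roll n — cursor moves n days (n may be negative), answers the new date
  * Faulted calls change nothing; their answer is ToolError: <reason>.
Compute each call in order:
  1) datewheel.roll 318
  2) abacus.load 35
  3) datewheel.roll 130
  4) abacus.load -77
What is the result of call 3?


Answer: 2108-11-19

Derivation:
% roll 318
  2108-07-12
% load 35
  35
% roll 130
  2108-11-19
% load -77
  -77


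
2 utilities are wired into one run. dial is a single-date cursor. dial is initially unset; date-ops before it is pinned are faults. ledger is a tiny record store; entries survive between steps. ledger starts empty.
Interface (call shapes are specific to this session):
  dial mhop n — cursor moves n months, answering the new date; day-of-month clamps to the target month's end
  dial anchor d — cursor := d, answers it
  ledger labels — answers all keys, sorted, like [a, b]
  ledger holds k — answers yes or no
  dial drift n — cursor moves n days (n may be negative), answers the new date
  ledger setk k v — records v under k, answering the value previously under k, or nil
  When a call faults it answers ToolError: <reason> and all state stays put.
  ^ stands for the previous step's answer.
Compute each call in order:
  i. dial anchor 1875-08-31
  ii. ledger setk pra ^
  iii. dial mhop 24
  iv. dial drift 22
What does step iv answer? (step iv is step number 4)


# dial anchor(d→1875-08-31) == 1875-08-31
# ledger setk(k→pra, v→^) == nil
# dial mhop(n→24) == 1877-08-31
# dial drift(n→22) == 1877-09-22

Answer: 1877-09-22


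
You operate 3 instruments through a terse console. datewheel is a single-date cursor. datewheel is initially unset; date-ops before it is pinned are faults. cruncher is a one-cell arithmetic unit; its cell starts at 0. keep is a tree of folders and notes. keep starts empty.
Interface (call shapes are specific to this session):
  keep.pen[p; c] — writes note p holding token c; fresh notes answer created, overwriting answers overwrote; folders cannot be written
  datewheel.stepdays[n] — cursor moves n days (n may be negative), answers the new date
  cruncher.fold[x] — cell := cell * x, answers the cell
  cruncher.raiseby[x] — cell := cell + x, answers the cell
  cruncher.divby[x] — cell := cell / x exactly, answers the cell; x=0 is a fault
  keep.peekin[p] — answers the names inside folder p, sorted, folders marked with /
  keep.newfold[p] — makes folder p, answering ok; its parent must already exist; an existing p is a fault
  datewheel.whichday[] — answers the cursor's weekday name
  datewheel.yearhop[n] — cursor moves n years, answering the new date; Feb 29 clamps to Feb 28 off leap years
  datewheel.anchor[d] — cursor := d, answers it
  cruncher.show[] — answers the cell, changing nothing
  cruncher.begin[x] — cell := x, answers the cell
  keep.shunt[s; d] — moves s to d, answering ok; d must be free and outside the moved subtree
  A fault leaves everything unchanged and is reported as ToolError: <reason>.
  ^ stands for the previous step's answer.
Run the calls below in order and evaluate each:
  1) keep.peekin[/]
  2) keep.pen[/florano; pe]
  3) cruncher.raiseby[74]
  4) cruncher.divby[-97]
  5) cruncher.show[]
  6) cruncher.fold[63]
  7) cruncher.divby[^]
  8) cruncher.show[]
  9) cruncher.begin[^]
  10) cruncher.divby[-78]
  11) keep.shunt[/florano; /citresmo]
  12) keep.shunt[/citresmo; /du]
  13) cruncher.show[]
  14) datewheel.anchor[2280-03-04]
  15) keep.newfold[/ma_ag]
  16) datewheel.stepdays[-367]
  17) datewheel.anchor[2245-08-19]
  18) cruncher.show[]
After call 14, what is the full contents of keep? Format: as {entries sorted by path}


Answer: {du=pe}

Derivation:
Calling keep.peekin passing p=/, and see [].
I use keep.pen passing p=/florano, c=pe, → created.
Next I call cruncher.raiseby passing x=74, which returns 74.
Next I call cruncher.divby passing x=-97, and get -74/97.
Next I call cruncher.show(), yielding -74/97.
Then cruncher.fold passing x=63, yielding -4662/97.
I call cruncher.divby passing x=^, which returns 1.
Then cruncher.show(): 1.
I try cruncher.begin passing x=^, which returns 1.
I run cruncher.divby passing x=-78, which returns -1/78.
I call keep.shunt passing s=/florano, d=/citresmo, → ok.
Using keep.shunt passing s=/citresmo, d=/du, giving ok.
Calling cruncher.show(), yielding -1/78.
I call datewheel.anchor passing d=2280-03-04, and get 2280-03-04.
I run keep.newfold passing p=/ma_ag, and see ok.
Using datewheel.stepdays passing n=-367, which returns 2279-03-03.
Now I run datewheel.anchor passing d=2245-08-19, giving 2245-08-19.
I try cruncher.show(), giving -1/78.


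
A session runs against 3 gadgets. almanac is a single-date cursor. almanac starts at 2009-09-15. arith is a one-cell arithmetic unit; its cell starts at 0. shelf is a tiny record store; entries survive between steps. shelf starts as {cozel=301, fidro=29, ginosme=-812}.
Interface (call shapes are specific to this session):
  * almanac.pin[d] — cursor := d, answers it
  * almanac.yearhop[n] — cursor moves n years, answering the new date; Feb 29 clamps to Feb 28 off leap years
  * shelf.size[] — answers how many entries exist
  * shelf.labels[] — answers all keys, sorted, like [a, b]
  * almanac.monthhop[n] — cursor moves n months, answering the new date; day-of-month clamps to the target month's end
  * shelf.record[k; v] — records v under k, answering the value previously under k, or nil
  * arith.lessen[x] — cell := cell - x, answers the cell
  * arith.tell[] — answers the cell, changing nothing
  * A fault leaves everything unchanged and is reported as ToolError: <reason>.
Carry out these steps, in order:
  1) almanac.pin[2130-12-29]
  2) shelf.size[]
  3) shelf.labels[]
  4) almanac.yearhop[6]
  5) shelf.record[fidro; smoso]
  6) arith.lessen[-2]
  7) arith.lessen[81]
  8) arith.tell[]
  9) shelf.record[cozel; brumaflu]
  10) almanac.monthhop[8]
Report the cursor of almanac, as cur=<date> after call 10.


Now I run almanac.pin using d=2130-12-29, giving 2130-12-29.
I try shelf.size, — result: 3.
Now I run shelf.labels(), yielding [cozel, fidro, ginosme].
Now I run almanac.yearhop using n=6, and get 2136-12-29.
Now I run shelf.record using k=fidro, v=smoso, yielding 29.
Now I run arith.lessen using x=-2, yielding 2.
I invoke arith.lessen using x=81, and observe -79.
I try arith.tell, and observe -79.
Next I call shelf.record using k=cozel, v=brumaflu, and get 301.
Invoking almanac.monthhop using n=8, — result: 2137-08-29.

Answer: cur=2137-08-29


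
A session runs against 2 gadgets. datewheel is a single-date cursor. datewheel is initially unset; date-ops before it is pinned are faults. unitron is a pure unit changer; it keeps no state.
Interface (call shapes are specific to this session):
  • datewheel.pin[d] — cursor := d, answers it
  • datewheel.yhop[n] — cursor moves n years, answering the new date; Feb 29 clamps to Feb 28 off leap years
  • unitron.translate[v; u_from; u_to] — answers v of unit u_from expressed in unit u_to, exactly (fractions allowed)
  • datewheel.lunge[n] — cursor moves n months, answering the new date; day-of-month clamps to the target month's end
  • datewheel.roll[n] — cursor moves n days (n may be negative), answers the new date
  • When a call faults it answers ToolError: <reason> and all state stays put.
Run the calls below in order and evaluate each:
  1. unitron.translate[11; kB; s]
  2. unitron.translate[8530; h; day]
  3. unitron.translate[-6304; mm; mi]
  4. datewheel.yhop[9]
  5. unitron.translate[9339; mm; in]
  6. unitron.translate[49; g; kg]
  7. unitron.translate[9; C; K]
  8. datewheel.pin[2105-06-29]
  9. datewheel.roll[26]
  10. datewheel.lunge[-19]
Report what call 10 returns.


I call unitron.translate with 11, kB, s: ToolError: incompatible units.
I call unitron.translate with 8530, h, day, and see 4265/12.
Calling unitron.translate with -6304, mm, mi, — result: -197/50292.
Calling datewheel.yhop with 9, giving ToolError: no date set.
I call unitron.translate with 9339, mm, in, and get 46695/127.
Then unitron.translate with 49, g, kg, yielding 49/1000.
I use unitron.translate with 9, C, K, — result: 5643/20.
Then datewheel.pin with 2105-06-29, giving 2105-06-29.
Then datewheel.roll with 26: 2105-07-25.
I try datewheel.lunge with -19, yielding 2103-12-25.

Answer: 2103-12-25


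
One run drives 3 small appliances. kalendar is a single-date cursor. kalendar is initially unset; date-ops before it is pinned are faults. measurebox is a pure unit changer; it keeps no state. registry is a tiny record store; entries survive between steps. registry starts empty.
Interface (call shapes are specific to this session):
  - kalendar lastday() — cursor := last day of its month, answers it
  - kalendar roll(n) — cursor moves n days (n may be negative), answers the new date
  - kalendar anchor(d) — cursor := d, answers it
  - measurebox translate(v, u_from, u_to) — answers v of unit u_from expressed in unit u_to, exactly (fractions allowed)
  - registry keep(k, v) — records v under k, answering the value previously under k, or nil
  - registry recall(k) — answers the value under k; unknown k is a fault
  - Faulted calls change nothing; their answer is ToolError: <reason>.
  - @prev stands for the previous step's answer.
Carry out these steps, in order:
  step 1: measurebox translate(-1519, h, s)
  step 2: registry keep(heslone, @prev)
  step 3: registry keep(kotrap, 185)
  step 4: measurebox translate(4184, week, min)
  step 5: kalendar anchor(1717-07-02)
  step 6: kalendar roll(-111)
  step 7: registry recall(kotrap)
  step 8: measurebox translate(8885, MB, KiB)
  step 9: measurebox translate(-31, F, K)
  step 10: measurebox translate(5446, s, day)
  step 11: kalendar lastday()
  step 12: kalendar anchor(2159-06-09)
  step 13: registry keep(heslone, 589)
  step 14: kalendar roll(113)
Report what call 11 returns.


Then measurebox translate using v='-1519', u_from='h', u_to='s', and get -5468400.
Next I call registry keep using k='heslone', v='@prev', and see nil.
I invoke registry keep using k='kotrap', v='185', and observe nil.
Now I run measurebox translate using v='4184', u_from='week', u_to='min', and observe 42174720.
I try kalendar anchor using d='1717-07-02', and observe 1717-07-02.
Now I run kalendar roll using n='-111', and observe 1717-03-13.
I call registry recall using k='kotrap': 185.
I invoke measurebox translate using v='8885', u_from='MB', u_to='KiB', — result: 138828125/16.
I call measurebox translate using v='-31', u_from='F', u_to='K', and see 4763/20.
Calling measurebox translate using v='5446', u_from='s', u_to='day', giving 2723/43200.
I try kalendar lastday(): 1717-03-31.
Now I run kalendar anchor using d='2159-06-09', which returns 2159-06-09.
Invoking registry keep using k='heslone', v='589', yielding -5468400.
I try kalendar roll using n='113', and get 2159-09-30.

Answer: 1717-03-31


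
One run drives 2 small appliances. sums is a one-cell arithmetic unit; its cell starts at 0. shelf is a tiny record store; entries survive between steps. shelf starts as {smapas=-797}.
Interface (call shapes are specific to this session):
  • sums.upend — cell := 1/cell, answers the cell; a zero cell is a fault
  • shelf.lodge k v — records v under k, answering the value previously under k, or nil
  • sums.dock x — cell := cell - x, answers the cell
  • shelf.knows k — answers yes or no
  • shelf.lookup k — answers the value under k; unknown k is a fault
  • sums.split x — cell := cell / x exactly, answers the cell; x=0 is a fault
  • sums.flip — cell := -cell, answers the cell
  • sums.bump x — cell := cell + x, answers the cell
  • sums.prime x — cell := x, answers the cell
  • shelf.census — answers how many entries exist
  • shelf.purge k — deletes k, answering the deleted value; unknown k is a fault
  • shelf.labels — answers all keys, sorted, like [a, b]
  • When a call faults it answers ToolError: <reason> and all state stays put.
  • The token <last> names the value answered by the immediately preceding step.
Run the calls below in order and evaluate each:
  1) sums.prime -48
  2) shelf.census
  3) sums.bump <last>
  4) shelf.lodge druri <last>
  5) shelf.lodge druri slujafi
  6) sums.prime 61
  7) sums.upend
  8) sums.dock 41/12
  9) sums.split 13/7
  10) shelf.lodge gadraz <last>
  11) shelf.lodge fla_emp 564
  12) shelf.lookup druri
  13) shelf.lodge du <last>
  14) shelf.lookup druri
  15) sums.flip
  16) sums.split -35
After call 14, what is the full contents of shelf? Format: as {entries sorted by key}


Answer: {druri=slujafi, du=slujafi, fla_emp=564, gadraz=-17423/9516, smapas=-797}

Derivation:
> prime x: -48
[out] -48
> census
[out] 1
> bump x: <last>
[out] -47
> lodge k: druri v: <last>
[out] nil
> lodge k: druri v: slujafi
[out] -47
> prime x: 61
[out] 61
> upend
[out] 1/61
> dock x: 41/12
[out] -2489/732
> split x: 13/7
[out] -17423/9516
> lodge k: gadraz v: <last>
[out] nil
> lodge k: fla_emp v: 564
[out] nil
> lookup k: druri
[out] slujafi
> lodge k: du v: <last>
[out] nil
> lookup k: druri
[out] slujafi
> flip
[out] 17423/9516
> split x: -35
[out] -2489/47580


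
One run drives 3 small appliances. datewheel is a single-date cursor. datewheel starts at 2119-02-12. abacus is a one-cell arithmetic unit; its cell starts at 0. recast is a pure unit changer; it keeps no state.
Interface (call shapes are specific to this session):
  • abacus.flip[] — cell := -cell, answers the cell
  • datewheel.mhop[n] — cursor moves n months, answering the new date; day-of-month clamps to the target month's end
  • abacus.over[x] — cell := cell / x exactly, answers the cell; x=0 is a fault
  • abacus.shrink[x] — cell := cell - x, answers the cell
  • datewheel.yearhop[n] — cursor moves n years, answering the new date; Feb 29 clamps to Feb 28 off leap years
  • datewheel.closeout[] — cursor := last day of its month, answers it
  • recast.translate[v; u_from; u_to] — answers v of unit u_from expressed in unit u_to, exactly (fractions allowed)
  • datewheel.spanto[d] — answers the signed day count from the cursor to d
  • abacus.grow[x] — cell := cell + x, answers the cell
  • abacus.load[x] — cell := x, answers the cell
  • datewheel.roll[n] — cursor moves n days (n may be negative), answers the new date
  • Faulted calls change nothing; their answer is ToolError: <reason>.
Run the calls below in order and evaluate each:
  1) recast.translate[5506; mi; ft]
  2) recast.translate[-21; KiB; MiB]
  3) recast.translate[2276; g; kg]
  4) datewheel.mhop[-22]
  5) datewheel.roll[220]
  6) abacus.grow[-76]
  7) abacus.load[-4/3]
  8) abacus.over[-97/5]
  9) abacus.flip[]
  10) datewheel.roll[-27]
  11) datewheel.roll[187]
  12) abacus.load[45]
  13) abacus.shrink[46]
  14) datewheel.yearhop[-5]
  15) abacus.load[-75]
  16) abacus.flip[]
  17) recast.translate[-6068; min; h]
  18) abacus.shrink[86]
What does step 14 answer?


;; translate(5506, mi, ft) => 29071680
;; translate(-21, KiB, MiB) => -21/1024
;; translate(2276, g, kg) => 569/250
;; mhop(-22) => 2117-04-12
;; roll(220) => 2117-11-18
;; grow(-76) => -76
;; load(-4/3) => -4/3
;; over(-97/5) => 20/291
;; flip() => -20/291
;; roll(-27) => 2117-10-22
;; roll(187) => 2118-04-27
;; load(45) => 45
;; shrink(46) => -1
;; yearhop(-5) => 2113-04-27
;; load(-75) => -75
;; flip() => 75
;; translate(-6068, min, h) => -1517/15
;; shrink(86) => -11

Answer: 2113-04-27


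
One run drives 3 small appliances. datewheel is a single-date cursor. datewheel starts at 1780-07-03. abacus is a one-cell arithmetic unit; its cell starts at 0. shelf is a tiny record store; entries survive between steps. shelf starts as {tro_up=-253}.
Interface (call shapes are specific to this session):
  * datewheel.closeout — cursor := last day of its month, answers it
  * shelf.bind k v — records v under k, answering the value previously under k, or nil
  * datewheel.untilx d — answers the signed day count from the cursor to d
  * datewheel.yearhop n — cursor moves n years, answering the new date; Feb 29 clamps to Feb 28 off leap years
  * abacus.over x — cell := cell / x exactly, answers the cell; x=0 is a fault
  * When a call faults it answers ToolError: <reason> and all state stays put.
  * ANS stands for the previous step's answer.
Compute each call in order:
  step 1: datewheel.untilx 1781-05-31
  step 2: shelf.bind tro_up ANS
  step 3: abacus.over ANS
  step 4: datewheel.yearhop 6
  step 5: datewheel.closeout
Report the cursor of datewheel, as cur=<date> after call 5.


Answer: cur=1786-07-31

Derivation:
[in] datewheel.untilx d=1781-05-31
:: 332
[in] shelf.bind k=tro_up v=ANS
:: -253
[in] abacus.over x=ANS
:: 0
[in] datewheel.yearhop n=6
:: 1786-07-03
[in] datewheel.closeout
:: 1786-07-31


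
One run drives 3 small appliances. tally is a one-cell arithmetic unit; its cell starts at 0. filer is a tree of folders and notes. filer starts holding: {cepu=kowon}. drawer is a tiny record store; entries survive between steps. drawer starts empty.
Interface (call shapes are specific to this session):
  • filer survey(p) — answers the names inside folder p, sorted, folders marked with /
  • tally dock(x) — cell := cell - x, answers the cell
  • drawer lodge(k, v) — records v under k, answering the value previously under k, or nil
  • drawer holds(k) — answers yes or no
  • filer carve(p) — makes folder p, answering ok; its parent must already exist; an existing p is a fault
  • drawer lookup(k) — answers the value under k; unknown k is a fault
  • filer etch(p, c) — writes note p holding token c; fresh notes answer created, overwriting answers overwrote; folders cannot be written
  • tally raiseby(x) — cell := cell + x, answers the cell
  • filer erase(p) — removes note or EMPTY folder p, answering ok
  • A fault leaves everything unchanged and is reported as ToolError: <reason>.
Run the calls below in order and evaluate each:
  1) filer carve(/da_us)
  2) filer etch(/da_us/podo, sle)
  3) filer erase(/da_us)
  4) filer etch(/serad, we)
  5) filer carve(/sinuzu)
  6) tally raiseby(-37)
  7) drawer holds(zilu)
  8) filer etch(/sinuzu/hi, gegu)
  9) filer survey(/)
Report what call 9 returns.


I try filer carve passing p=/da_us, yielding ok.
Then filer etch passing p=/da_us/podo, c=sle, → created.
Calling filer erase passing p=/da_us, and observe ToolError: not empty.
Now I run filer etch passing p=/serad, c=we, and get created.
Using filer carve passing p=/sinuzu, and see ok.
Using tally raiseby passing x=-37: -37.
I call drawer holds passing k=zilu, which returns no.
I use filer etch passing p=/sinuzu/hi, c=gegu, → created.
I call filer survey passing p=/, yielding [cepu, da_us/, serad, sinuzu/].

Answer: [cepu, da_us/, serad, sinuzu/]
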